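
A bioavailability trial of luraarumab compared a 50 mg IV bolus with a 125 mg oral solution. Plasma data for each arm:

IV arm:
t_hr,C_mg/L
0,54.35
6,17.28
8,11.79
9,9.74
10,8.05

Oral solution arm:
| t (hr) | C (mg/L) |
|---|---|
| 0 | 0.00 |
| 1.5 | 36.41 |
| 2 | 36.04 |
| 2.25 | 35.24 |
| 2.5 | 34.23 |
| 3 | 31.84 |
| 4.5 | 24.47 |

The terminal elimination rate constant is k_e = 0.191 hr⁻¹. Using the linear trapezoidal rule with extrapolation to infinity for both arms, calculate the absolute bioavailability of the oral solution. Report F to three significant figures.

F = 0.327

Trapezoidal AUC_0→10 (IV):
  [0→6]: (54.35+17.28)/2 × 6 = 214.89
  [6→8]: (17.28+11.79)/2 × 2 = 29.07
  [8→9]: (11.79+9.74)/2 × 1 = 10.765
  [9→10]: (9.74+8.05)/2 × 1 = 8.895
  Sum = 263.62 mg/L·hr
IV tail: 8.05/0.191 = 42.147; AUC_iv,0→∞ = 263.62 + 42.147 = 305.767 mg/L·hr
Trapezoidal AUC_0→4.5 (oral solution):
  [0→1.5]: (0.00+36.41)/2 × 1.5 = 27.3075
  [1.5→2]: (36.41+36.04)/2 × 0.5 = 18.1125
  [2→2.25]: (36.04+35.24)/2 × 0.25 = 8.91
  [2.25→2.5]: (35.24+34.23)/2 × 0.25 = 8.68375
  [2.5→3]: (34.23+31.84)/2 × 0.5 = 16.5175
  [3→4.5]: (31.84+24.47)/2 × 1.5 = 42.2325
  Sum = 121.76375 mg/L·hr
oral solution tail: 24.47/0.191 = 128.115; AUC_ev,0→∞ = 121.76375 + 128.115 = 249.87875 mg/L·hr
F = (AUC_ev/D_ev)/(AUC_iv/D_iv) = (249.87875/125)/(305.767/50) = 1.99903/6.11534 = 0.3269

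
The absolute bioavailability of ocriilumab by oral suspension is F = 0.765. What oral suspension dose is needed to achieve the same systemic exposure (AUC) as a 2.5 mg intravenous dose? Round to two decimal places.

For equal systemic exposure: F × D_ev = D_iv
D_ev = D_iv / F = 2.5 / 0.765 = 3.26797 mg

D_oral = 3.27 mg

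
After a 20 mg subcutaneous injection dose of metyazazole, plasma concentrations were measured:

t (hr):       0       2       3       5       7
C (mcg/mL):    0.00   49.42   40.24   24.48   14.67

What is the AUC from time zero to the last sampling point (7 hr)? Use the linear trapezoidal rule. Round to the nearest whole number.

AUC = 198 mcg/mL·hr

Trapezoidal AUC_0→7:
  [0→2]: (0.00+49.42)/2 × 2 = 49.42
  [2→3]: (49.42+40.24)/2 × 1 = 44.83
  [3→5]: (40.24+24.48)/2 × 2 = 64.72
  [5→7]: (24.48+14.67)/2 × 2 = 39.15
  Sum = 198.12 mcg/mL·hr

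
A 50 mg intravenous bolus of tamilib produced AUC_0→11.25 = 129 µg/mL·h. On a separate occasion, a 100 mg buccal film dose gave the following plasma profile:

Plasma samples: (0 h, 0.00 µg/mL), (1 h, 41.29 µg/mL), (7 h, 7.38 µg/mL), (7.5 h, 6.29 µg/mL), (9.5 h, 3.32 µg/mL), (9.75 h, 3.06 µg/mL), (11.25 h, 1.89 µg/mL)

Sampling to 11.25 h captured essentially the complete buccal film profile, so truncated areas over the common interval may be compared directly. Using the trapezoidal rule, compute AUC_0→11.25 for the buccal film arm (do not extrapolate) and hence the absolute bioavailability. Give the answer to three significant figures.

Trapezoidal AUC_0→11.25 (buccal film):
  [0→1]: (0.00+41.29)/2 × 1 = 20.645
  [1→7]: (41.29+7.38)/2 × 6 = 146.01
  [7→7.5]: (7.38+6.29)/2 × 0.5 = 3.4175
  [7.5→9.5]: (6.29+3.32)/2 × 2 = 9.61
  [9.5→9.75]: (3.32+3.06)/2 × 0.25 = 0.7975
  [9.75→11.25]: (3.06+1.89)/2 × 1.5 = 3.7125
  Sum = 184.1925 µg/mL·h
F = (AUC_ev/D_ev)/(AUC_iv/D_iv) = (184.1925/100)/(129/50) = 1.841925/2.58 = 0.7139

F = 0.714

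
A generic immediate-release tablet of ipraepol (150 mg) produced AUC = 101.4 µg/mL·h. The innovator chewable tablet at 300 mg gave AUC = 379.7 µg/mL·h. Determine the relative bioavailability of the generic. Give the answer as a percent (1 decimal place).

F_rel = (AUC_test/D_test) / (AUC_ref/D_ref)
      = (101.4/150) / (379.7/300)
      = 0.676 / 1.26567 = 0.5341 = 53.41%

F_rel = 53.4%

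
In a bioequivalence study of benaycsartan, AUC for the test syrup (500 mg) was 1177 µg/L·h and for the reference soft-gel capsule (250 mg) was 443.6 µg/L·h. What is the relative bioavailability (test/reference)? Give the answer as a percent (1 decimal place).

F_rel = (AUC_test/D_test) / (AUC_ref/D_ref)
      = (1177/500) / (443.6/250)
      = 2.354 / 1.7744 = 1.3266 = 132.66%

F_rel = 132.7%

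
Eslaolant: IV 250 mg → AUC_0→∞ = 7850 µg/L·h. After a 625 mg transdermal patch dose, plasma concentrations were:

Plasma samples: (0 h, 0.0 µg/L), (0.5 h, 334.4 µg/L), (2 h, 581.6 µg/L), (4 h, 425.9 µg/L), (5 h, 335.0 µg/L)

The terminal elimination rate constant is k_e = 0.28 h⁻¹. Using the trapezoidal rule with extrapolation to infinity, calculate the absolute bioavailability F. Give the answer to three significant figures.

F = 0.171

Trapezoidal AUC_0→5 (transdermal patch):
  [0→0.5]: (0.0+334.4)/2 × 0.5 = 83.6
  [0.5→2]: (334.4+581.6)/2 × 1.5 = 687.0
  [2→4]: (581.6+425.9)/2 × 2 = 1007.5
  [4→5]: (425.9+335.0)/2 × 1 = 380.45
  Sum = 2158.55 µg/L·h
Tail: C_last/k_e = 335.0/0.28 = 1196.429
AUC_0→∞ (transdermal patch) = 2158.55 + 1196.429 = 3354.979 µg/L·h
F = (AUC_ev/D_ev)/(AUC_iv/D_iv) = (3354.979/625)/(7850/250) = 5.3679664/31.4 = 0.1710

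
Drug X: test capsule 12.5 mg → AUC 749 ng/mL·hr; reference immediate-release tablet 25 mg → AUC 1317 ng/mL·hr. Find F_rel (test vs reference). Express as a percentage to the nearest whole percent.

F_rel = (AUC_test/D_test) / (AUC_ref/D_ref)
      = (749/12.5) / (1317/25)
      = 59.92 / 52.68 = 1.1374 = 113.74%

F_rel = 114%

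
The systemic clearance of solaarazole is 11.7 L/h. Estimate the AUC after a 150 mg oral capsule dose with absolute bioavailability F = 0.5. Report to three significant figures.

AUC = 6.41 mg/L·h

AUC_0→∞ = F × Dose / CL
        = 0.5 × 150 / 11.7 = 6.41026 mg/L·h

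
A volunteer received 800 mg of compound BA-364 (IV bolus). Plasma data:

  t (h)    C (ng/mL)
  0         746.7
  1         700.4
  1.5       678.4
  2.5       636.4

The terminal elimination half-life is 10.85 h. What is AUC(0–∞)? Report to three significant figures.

Trapezoidal AUC_0→2.5:
  [0→1]: (746.7+700.4)/2 × 1 = 723.55
  [1→1.5]: (700.4+678.4)/2 × 0.5 = 344.7
  [1.5→2.5]: (678.4+636.4)/2 × 1 = 657.4
  Sum = 1725.65 ng/mL·h
k_e = ln2 / t½ = 0.693147 / 10.85 = 0.0639 h^-1
Extrapolated tail: C_last / k_e = 636.4 / 0.0639 = 9959.311
AUC_0→∞ = 1725.65 + 9959.311 = 11684.961 ng/mL·h

AUC = 11700 ng/mL·h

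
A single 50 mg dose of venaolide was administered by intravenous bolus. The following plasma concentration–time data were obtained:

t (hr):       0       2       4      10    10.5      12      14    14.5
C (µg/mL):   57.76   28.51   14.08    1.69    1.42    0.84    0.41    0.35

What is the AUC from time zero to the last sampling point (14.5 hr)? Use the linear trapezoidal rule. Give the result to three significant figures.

Trapezoidal AUC_0→14.5:
  [0→2]: (57.76+28.51)/2 × 2 = 86.27
  [2→4]: (28.51+14.08)/2 × 2 = 42.59
  [4→10]: (14.08+1.69)/2 × 6 = 47.31
  [10→10.5]: (1.69+1.42)/2 × 0.5 = 0.7775
  [10.5→12]: (1.42+0.84)/2 × 1.5 = 1.695
  [12→14]: (0.84+0.41)/2 × 2 = 1.25
  [14→14.5]: (0.41+0.35)/2 × 0.5 = 0.19
  Sum = 180.0825 µg/mL·hr

AUC = 180 µg/mL·hr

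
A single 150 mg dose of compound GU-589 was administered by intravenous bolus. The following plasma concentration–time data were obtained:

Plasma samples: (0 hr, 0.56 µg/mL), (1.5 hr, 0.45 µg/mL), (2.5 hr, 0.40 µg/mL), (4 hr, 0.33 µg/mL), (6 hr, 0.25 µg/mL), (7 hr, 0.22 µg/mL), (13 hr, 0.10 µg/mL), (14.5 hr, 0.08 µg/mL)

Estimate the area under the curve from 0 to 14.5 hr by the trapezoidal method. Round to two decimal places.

Trapezoidal AUC_0→14.5:
  [0→1.5]: (0.56+0.45)/2 × 1.5 = 0.7575
  [1.5→2.5]: (0.45+0.40)/2 × 1 = 0.425
  [2.5→4]: (0.40+0.33)/2 × 1.5 = 0.5475
  [4→6]: (0.33+0.25)/2 × 2 = 0.58
  [6→7]: (0.25+0.22)/2 × 1 = 0.235
  [7→13]: (0.22+0.10)/2 × 6 = 0.96
  [13→14.5]: (0.10+0.08)/2 × 1.5 = 0.135
  Sum = 3.64 µg/mL·hr

AUC = 3.64 µg/mL·hr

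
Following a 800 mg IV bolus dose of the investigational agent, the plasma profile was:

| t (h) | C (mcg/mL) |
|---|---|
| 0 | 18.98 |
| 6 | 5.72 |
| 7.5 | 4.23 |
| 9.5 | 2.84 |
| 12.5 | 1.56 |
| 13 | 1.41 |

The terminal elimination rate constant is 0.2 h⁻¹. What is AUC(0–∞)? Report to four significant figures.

AUC = 103.0 mcg/mL·h

Trapezoidal AUC_0→13:
  [0→6]: (18.98+5.72)/2 × 6 = 74.1
  [6→7.5]: (5.72+4.23)/2 × 1.5 = 7.4625
  [7.5→9.5]: (4.23+2.84)/2 × 2 = 7.07
  [9.5→12.5]: (2.84+1.56)/2 × 3 = 6.6
  [12.5→13]: (1.56+1.41)/2 × 0.5 = 0.7425
  Sum = 95.975 mcg/mL·h
Extrapolated tail: C_last / k_e = 1.41 / 0.2 = 7.050
AUC_0→∞ = 95.975 + 7.050 = 103.025 mcg/mL·h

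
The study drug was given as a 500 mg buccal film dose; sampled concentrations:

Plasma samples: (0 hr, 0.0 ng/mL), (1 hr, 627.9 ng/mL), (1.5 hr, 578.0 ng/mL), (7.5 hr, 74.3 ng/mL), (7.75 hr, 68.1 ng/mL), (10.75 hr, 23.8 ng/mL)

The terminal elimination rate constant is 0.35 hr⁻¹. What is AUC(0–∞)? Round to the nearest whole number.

AUC = 2796 ng/mL·hr

Trapezoidal AUC_0→10.75:
  [0→1]: (0.0+627.9)/2 × 1 = 313.95
  [1→1.5]: (627.9+578.0)/2 × 0.5 = 301.475
  [1.5→7.5]: (578.0+74.3)/2 × 6 = 1956.9
  [7.5→7.75]: (74.3+68.1)/2 × 0.25 = 17.8
  [7.75→10.75]: (68.1+23.8)/2 × 3 = 137.85
  Sum = 2727.975 ng/mL·hr
Extrapolated tail: C_last / k_e = 23.8 / 0.35 = 68.000
AUC_0→∞ = 2727.975 + 68.000 = 2795.975 ng/mL·hr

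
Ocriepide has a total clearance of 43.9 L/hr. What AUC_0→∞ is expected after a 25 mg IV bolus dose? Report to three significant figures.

AUC = 0.569 mg/L·hr

AUC_0→∞ = Dose_iv / CL
        = 25 / 43.9 = 0.569476 mg/L·hr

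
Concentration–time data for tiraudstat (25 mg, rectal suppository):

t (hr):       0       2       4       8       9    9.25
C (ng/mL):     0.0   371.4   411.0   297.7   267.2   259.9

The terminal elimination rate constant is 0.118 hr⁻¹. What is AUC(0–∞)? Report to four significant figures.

Trapezoidal AUC_0→9.25:
  [0→2]: (0.0+371.4)/2 × 2 = 371.4
  [2→4]: (371.4+411.0)/2 × 2 = 782.4
  [4→8]: (411.0+297.7)/2 × 4 = 1417.4
  [8→9]: (297.7+267.2)/2 × 1 = 282.45
  [9→9.25]: (267.2+259.9)/2 × 0.25 = 65.8875
  Sum = 2919.5375 ng/mL·hr
Extrapolated tail: C_last / k_e = 259.9 / 0.118 = 2202.542
AUC_0→∞ = 2919.5375 + 2202.542 = 5122.0795 ng/mL·hr

AUC = 5122 ng/mL·hr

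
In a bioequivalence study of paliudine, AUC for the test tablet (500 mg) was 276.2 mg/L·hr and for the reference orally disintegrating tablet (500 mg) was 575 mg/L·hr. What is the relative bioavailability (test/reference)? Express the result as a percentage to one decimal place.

F_rel = 48.0%

F_rel = (AUC_test/D_test) / (AUC_ref/D_ref)
      = (276.2/500) / (575/500)
      = 0.5524 / 1.15 = 0.4803 = 48.03%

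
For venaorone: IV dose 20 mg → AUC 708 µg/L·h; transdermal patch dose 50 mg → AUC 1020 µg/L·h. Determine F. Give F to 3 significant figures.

F = (AUC_ev / D_ev) / (AUC_iv / D_iv)
  = (1020/50) / (708/20)
  = 20.4 / 35.4 = 0.5763

F = 0.576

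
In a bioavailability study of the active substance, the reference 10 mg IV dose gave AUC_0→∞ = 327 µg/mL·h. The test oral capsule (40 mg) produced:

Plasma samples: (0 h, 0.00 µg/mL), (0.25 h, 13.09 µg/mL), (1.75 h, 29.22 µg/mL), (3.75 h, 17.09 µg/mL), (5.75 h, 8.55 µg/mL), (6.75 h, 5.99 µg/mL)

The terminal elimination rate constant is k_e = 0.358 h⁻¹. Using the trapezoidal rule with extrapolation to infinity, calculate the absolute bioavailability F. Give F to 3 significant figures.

Trapezoidal AUC_0→6.75 (oral capsule):
  [0→0.25]: (0.00+13.09)/2 × 0.25 = 1.63625
  [0.25→1.75]: (13.09+29.22)/2 × 1.5 = 31.7325
  [1.75→3.75]: (29.22+17.09)/2 × 2 = 46.31
  [3.75→5.75]: (17.09+8.55)/2 × 2 = 25.64
  [5.75→6.75]: (8.55+5.99)/2 × 1 = 7.27
  Sum = 112.58875 µg/mL·h
Tail: C_last/k_e = 5.99/0.358 = 16.732
AUC_0→∞ (oral capsule) = 112.58875 + 16.732 = 129.32075 µg/mL·h
F = (AUC_ev/D_ev)/(AUC_iv/D_iv) = (129.32075/40)/(327/10) = 3.23302/32.7 = 0.0989

F = 0.0989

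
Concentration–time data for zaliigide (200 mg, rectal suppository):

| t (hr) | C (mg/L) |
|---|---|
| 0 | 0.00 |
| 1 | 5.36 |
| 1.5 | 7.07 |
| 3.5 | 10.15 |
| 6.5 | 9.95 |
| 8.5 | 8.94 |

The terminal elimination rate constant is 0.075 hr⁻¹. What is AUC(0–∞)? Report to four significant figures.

Trapezoidal AUC_0→8.5:
  [0→1]: (0.00+5.36)/2 × 1 = 2.68
  [1→1.5]: (5.36+7.07)/2 × 0.5 = 3.1075
  [1.5→3.5]: (7.07+10.15)/2 × 2 = 17.22
  [3.5→6.5]: (10.15+9.95)/2 × 3 = 30.15
  [6.5→8.5]: (9.95+8.94)/2 × 2 = 18.89
  Sum = 72.0475 mg/L·hr
Extrapolated tail: C_last / k_e = 8.94 / 0.075 = 119.200
AUC_0→∞ = 72.0475 + 119.200 = 191.2475 mg/L·hr

AUC = 191.2 mg/L·hr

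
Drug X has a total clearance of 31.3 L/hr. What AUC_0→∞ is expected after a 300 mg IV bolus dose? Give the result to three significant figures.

AUC = 9.58 mg/L·hr

AUC_0→∞ = Dose_iv / CL
        = 300 / 31.3 = 9.58466 mg/L·hr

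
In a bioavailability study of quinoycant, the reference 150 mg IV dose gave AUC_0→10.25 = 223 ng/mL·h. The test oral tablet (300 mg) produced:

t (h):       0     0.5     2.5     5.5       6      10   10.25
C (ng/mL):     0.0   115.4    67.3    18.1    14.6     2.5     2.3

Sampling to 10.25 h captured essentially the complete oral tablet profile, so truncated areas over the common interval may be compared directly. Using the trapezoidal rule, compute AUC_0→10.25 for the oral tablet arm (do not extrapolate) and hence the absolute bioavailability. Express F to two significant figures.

Trapezoidal AUC_0→10.25 (oral tablet):
  [0→0.5]: (0.0+115.4)/2 × 0.5 = 28.85
  [0.5→2.5]: (115.4+67.3)/2 × 2 = 182.7
  [2.5→5.5]: (67.3+18.1)/2 × 3 = 128.1
  [5.5→6]: (18.1+14.6)/2 × 0.5 = 8.175
  [6→10]: (14.6+2.5)/2 × 4 = 34.2
  [10→10.25]: (2.5+2.3)/2 × 0.25 = 0.6
  Sum = 382.625 ng/mL·h
F = (AUC_ev/D_ev)/(AUC_iv/D_iv) = (382.625/300)/(223/150) = 1.27542/1.48667 = 0.8579

F = 0.86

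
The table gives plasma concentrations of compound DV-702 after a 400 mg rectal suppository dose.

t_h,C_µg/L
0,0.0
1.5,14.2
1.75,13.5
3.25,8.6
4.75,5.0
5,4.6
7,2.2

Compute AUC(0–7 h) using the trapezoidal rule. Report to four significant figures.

AUC = 48.89 µg/L·h

Trapezoidal AUC_0→7:
  [0→1.5]: (0.0+14.2)/2 × 1.5 = 10.65
  [1.5→1.75]: (14.2+13.5)/2 × 0.25 = 3.4625
  [1.75→3.25]: (13.5+8.6)/2 × 1.5 = 16.575
  [3.25→4.75]: (8.6+5.0)/2 × 1.5 = 10.2
  [4.75→5]: (5.0+4.6)/2 × 0.25 = 1.2
  [5→7]: (4.6+2.2)/2 × 2 = 6.8
  Sum = 48.8875 µg/L·h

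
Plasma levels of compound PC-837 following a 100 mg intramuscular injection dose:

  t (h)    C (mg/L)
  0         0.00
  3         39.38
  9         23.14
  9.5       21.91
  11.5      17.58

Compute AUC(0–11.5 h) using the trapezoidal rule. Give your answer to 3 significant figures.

AUC = 297 mg/L·h

Trapezoidal AUC_0→11.5:
  [0→3]: (0.00+39.38)/2 × 3 = 59.07
  [3→9]: (39.38+23.14)/2 × 6 = 187.56
  [9→9.5]: (23.14+21.91)/2 × 0.5 = 11.2625
  [9.5→11.5]: (21.91+17.58)/2 × 2 = 39.49
  Sum = 297.3825 mg/L·h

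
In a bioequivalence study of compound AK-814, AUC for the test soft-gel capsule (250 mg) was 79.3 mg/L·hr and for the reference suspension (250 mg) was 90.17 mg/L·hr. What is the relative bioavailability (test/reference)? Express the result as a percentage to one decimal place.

F_rel = (AUC_test/D_test) / (AUC_ref/D_ref)
      = (79.3/250) / (90.17/250)
      = 0.3172 / 0.36068 = 0.8794 = 87.94%

F_rel = 87.9%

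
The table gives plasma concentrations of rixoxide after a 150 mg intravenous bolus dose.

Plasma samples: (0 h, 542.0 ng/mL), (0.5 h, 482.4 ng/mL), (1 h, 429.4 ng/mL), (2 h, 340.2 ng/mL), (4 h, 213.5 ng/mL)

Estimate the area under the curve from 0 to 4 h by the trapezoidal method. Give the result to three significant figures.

Trapezoidal AUC_0→4:
  [0→0.5]: (542.0+482.4)/2 × 0.5 = 256.1
  [0.5→1]: (482.4+429.4)/2 × 0.5 = 227.95
  [1→2]: (429.4+340.2)/2 × 1 = 384.8
  [2→4]: (340.2+213.5)/2 × 2 = 553.7
  Sum = 1422.55 ng/mL·h

AUC = 1420 ng/mL·h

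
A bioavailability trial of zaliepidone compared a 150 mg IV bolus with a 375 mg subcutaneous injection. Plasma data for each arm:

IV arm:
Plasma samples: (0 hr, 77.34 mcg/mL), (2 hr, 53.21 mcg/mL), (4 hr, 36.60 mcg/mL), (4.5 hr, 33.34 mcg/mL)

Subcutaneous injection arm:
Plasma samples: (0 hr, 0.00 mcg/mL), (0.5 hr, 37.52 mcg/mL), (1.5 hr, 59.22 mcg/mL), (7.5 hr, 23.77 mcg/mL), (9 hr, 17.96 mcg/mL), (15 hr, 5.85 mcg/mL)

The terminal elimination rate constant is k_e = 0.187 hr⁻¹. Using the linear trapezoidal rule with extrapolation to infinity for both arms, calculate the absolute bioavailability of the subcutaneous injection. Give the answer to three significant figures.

Trapezoidal AUC_0→4.5 (IV):
  [0→2]: (77.34+53.21)/2 × 2 = 130.55
  [2→4]: (53.21+36.60)/2 × 2 = 89.81
  [4→4.5]: (36.60+33.34)/2 × 0.5 = 17.485
  Sum = 237.845 mcg/mL·hr
IV tail: 33.34/0.187 = 178.289; AUC_iv,0→∞ = 237.845 + 178.289 = 416.134 mcg/mL·hr
Trapezoidal AUC_0→15 (subcutaneous injection):
  [0→0.5]: (0.00+37.52)/2 × 0.5 = 9.38
  [0.5→1.5]: (37.52+59.22)/2 × 1 = 48.37
  [1.5→7.5]: (59.22+23.77)/2 × 6 = 248.97
  [7.5→9]: (23.77+17.96)/2 × 1.5 = 31.2975
  [9→15]: (17.96+5.85)/2 × 6 = 71.43
  Sum = 409.4475 mcg/mL·hr
subcutaneous injection tail: 5.85/0.187 = 31.283; AUC_ev,0→∞ = 409.4475 + 31.283 = 440.7305 mcg/mL·hr
F = (AUC_ev/D_ev)/(AUC_iv/D_iv) = (440.7305/375)/(416.134/150) = 1.17528/2.77423 = 0.4236

F = 0.424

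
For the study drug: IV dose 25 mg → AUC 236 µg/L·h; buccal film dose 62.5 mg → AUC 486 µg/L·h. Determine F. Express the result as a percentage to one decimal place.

F = 82.4%

F = (AUC_ev / D_ev) / (AUC_iv / D_iv)
  = (486/62.5) / (236/25)
  = 7.776 / 9.44 = 0.8237
  = 82.37%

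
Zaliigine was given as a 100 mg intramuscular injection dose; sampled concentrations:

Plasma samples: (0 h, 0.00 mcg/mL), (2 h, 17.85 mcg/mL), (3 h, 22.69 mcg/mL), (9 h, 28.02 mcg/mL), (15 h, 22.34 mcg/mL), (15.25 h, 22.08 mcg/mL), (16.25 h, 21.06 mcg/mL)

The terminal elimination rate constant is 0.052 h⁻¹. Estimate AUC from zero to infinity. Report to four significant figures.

Trapezoidal AUC_0→16.25:
  [0→2]: (0.00+17.85)/2 × 2 = 17.85
  [2→3]: (17.85+22.69)/2 × 1 = 20.27
  [3→9]: (22.69+28.02)/2 × 6 = 152.13
  [9→15]: (28.02+22.34)/2 × 6 = 151.08
  [15→15.25]: (22.34+22.08)/2 × 0.25 = 5.5525
  [15.25→16.25]: (22.08+21.06)/2 × 1 = 21.57
  Sum = 368.4525 mcg/mL·h
Extrapolated tail: C_last / k_e = 21.06 / 0.052 = 405.000
AUC_0→∞ = 368.4525 + 405.000 = 773.4525 mcg/mL·h

AUC = 773.5 mcg/mL·h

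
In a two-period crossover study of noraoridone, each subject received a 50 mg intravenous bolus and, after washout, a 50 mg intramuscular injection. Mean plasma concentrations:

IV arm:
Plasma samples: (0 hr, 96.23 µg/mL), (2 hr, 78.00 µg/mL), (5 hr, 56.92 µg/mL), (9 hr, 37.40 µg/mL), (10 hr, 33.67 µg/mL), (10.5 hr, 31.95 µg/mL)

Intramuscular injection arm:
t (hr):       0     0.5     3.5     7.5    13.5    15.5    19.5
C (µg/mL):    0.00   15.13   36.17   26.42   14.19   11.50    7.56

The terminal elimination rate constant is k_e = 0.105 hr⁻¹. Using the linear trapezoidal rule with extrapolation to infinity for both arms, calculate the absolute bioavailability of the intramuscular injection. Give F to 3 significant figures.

F = 0.503

Trapezoidal AUC_0→10.5 (IV):
  [0→2]: (96.23+78.00)/2 × 2 = 174.23
  [2→5]: (78.00+56.92)/2 × 3 = 202.38
  [5→9]: (56.92+37.40)/2 × 4 = 188.64
  [9→10]: (37.40+33.67)/2 × 1 = 35.535
  [10→10.5]: (33.67+31.95)/2 × 0.5 = 16.405
  Sum = 617.19 µg/mL·hr
IV tail: 31.95/0.105 = 304.286; AUC_iv,0→∞ = 617.19 + 304.286 = 921.476 µg/mL·hr
Trapezoidal AUC_0→19.5 (intramuscular injection):
  [0→0.5]: (0.00+15.13)/2 × 0.5 = 3.7825
  [0.5→3.5]: (15.13+36.17)/2 × 3 = 76.95
  [3.5→7.5]: (36.17+26.42)/2 × 4 = 125.18
  [7.5→13.5]: (26.42+14.19)/2 × 6 = 121.83
  [13.5→15.5]: (14.19+11.50)/2 × 2 = 25.69
  [15.5→19.5]: (11.50+7.56)/2 × 4 = 38.12
  Sum = 391.5525 µg/mL·hr
intramuscular injection tail: 7.56/0.105 = 72.000; AUC_ev,0→∞ = 391.5525 + 72.000 = 463.5525 µg/mL·hr
F = (AUC_ev/D_ev)/(AUC_iv/D_iv) = (463.5525/50)/(921.476/50) = 9.27105/18.42952 = 0.5031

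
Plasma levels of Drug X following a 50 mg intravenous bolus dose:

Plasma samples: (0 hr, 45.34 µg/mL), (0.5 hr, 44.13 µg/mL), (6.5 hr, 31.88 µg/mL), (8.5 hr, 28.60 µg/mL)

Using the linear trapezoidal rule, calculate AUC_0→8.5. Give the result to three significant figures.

Trapezoidal AUC_0→8.5:
  [0→0.5]: (45.34+44.13)/2 × 0.5 = 22.3675
  [0.5→6.5]: (44.13+31.88)/2 × 6 = 228.03
  [6.5→8.5]: (31.88+28.60)/2 × 2 = 60.48
  Sum = 310.8775 µg/mL·hr

AUC = 311 µg/mL·hr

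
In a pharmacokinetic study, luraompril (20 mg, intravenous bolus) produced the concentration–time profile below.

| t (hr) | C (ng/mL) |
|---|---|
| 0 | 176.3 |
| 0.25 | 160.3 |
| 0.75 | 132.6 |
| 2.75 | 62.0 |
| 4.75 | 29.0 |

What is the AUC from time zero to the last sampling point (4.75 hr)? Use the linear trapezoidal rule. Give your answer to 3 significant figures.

AUC = 401 ng/mL·hr

Trapezoidal AUC_0→4.75:
  [0→0.25]: (176.3+160.3)/2 × 0.25 = 42.075
  [0.25→0.75]: (160.3+132.6)/2 × 0.5 = 73.225
  [0.75→2.75]: (132.6+62.0)/2 × 2 = 194.6
  [2.75→4.75]: (62.0+29.0)/2 × 2 = 91.0
  Sum = 400.9 ng/mL·hr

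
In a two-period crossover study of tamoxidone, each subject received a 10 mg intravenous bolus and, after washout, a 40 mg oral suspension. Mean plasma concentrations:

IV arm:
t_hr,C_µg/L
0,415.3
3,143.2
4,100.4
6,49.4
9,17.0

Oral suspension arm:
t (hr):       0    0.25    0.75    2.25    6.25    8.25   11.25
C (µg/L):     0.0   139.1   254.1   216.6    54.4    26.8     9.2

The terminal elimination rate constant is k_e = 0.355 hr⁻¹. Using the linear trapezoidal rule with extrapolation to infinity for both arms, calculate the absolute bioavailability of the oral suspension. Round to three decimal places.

F = 0.233

Trapezoidal AUC_0→9 (IV):
  [0→3]: (415.3+143.2)/2 × 3 = 837.75
  [3→4]: (143.2+100.4)/2 × 1 = 121.8
  [4→6]: (100.4+49.4)/2 × 2 = 149.8
  [6→9]: (49.4+17.0)/2 × 3 = 99.6
  Sum = 1208.95 µg/L·hr
IV tail: 17.0/0.355 = 47.887; AUC_iv,0→∞ = 1208.95 + 47.887 = 1256.837 µg/L·hr
Trapezoidal AUC_0→11.25 (oral suspension):
  [0→0.25]: (0.0+139.1)/2 × 0.25 = 17.3875
  [0.25→0.75]: (139.1+254.1)/2 × 0.5 = 98.3
  [0.75→2.25]: (254.1+216.6)/2 × 1.5 = 353.025
  [2.25→6.25]: (216.6+54.4)/2 × 4 = 542.0
  [6.25→8.25]: (54.4+26.8)/2 × 2 = 81.2
  [8.25→11.25]: (26.8+9.2)/2 × 3 = 54.0
  Sum = 1145.9125 µg/L·hr
oral suspension tail: 9.2/0.355 = 25.915; AUC_ev,0→∞ = 1145.9125 + 25.915 = 1171.8275 µg/L·hr
F = (AUC_ev/D_ev)/(AUC_iv/D_iv) = (1171.8275/40)/(1256.837/10) = 29.2957/125.6837 = 0.2331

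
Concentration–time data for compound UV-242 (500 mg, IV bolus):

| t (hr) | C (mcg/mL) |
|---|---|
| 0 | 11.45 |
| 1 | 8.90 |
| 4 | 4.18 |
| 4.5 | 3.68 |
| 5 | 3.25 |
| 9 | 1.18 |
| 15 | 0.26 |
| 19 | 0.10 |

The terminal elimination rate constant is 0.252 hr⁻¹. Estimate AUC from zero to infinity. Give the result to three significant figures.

Trapezoidal AUC_0→19:
  [0→1]: (11.45+8.90)/2 × 1 = 10.175
  [1→4]: (8.90+4.18)/2 × 3 = 19.62
  [4→4.5]: (4.18+3.68)/2 × 0.5 = 1.965
  [4.5→5]: (3.68+3.25)/2 × 0.5 = 1.7325
  [5→9]: (3.25+1.18)/2 × 4 = 8.86
  [9→15]: (1.18+0.26)/2 × 6 = 4.32
  [15→19]: (0.26+0.10)/2 × 4 = 0.72
  Sum = 47.3925 mcg/mL·hr
Extrapolated tail: C_last / k_e = 0.10 / 0.252 = 0.397
AUC_0→∞ = 47.3925 + 0.397 = 47.7895 mcg/mL·hr

AUC = 47.8 mcg/mL·hr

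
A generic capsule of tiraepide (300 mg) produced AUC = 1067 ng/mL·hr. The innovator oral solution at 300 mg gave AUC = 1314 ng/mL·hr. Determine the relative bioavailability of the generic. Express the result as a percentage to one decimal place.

F_rel = 81.2%

F_rel = (AUC_test/D_test) / (AUC_ref/D_ref)
      = (1067/300) / (1314/300)
      = 3.55667 / 4.38 = 0.8120 = 81.20%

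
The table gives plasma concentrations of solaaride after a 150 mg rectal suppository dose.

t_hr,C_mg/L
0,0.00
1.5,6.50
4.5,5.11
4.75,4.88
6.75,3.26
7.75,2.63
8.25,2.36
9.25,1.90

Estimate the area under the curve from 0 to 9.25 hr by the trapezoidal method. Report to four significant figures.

AUC = 38.00 mg/L·hr

Trapezoidal AUC_0→9.25:
  [0→1.5]: (0.00+6.50)/2 × 1.5 = 4.875
  [1.5→4.5]: (6.50+5.11)/2 × 3 = 17.415
  [4.5→4.75]: (5.11+4.88)/2 × 0.25 = 1.24875
  [4.75→6.75]: (4.88+3.26)/2 × 2 = 8.14
  [6.75→7.75]: (3.26+2.63)/2 × 1 = 2.945
  [7.75→8.25]: (2.63+2.36)/2 × 0.5 = 1.2475
  [8.25→9.25]: (2.36+1.90)/2 × 1 = 2.13
  Sum = 38.00125 mg/L·hr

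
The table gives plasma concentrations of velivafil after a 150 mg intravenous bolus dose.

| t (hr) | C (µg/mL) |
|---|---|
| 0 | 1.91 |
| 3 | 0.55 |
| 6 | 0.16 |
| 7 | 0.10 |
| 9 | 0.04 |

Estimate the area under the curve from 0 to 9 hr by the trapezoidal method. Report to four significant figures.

Trapezoidal AUC_0→9:
  [0→3]: (1.91+0.55)/2 × 3 = 3.69
  [3→6]: (0.55+0.16)/2 × 3 = 1.065
  [6→7]: (0.16+0.10)/2 × 1 = 0.13
  [7→9]: (0.10+0.04)/2 × 2 = 0.14
  Sum = 5.025 µg/mL·hr

AUC = 5.025 µg/mL·hr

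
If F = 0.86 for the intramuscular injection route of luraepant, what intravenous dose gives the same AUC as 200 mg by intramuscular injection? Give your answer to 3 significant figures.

Systemic exposure from an extravascular dose = F × D_ev, so the equivalent IV dose is F × D_ev.
D_iv = F × D_ev = 0.86 × 200 = 172 mg

D_iv = 172 mg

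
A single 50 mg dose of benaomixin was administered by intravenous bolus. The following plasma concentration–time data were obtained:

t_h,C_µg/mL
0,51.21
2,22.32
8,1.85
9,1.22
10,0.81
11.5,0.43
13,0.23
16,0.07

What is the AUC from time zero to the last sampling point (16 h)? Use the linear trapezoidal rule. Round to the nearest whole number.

Trapezoidal AUC_0→16:
  [0→2]: (51.21+22.32)/2 × 2 = 73.53
  [2→8]: (22.32+1.85)/2 × 6 = 72.51
  [8→9]: (1.85+1.22)/2 × 1 = 1.535
  [9→10]: (1.22+0.81)/2 × 1 = 1.015
  [10→11.5]: (0.81+0.43)/2 × 1.5 = 0.93
  [11.5→13]: (0.43+0.23)/2 × 1.5 = 0.495
  [13→16]: (0.23+0.07)/2 × 3 = 0.45
  Sum = 150.465 µg/mL·h

AUC = 150 µg/mL·h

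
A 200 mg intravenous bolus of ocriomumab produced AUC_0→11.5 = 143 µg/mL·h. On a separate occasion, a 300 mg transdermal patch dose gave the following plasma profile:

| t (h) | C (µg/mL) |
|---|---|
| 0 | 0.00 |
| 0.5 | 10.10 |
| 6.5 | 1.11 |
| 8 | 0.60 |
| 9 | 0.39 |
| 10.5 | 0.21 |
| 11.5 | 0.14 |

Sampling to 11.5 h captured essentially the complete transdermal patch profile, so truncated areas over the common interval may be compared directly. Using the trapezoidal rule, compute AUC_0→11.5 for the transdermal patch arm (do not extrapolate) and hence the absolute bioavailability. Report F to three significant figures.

Trapezoidal AUC_0→11.5 (transdermal patch):
  [0→0.5]: (0.00+10.10)/2 × 0.5 = 2.525
  [0.5→6.5]: (10.10+1.11)/2 × 6 = 33.63
  [6.5→8]: (1.11+0.60)/2 × 1.5 = 1.2825
  [8→9]: (0.60+0.39)/2 × 1 = 0.495
  [9→10.5]: (0.39+0.21)/2 × 1.5 = 0.45
  [10.5→11.5]: (0.21+0.14)/2 × 1 = 0.175
  Sum = 38.5575 µg/mL·h
F = (AUC_ev/D_ev)/(AUC_iv/D_iv) = (38.5575/300)/(143/200) = 0.128525/0.715 = 0.1798

F = 0.180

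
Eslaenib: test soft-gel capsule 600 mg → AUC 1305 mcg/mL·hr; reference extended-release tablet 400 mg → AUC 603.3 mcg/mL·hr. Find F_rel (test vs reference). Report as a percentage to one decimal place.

F_rel = 144.2%

F_rel = (AUC_test/D_test) / (AUC_ref/D_ref)
      = (1305/600) / (603.3/400)
      = 2.175 / 1.50825 = 1.4421 = 144.21%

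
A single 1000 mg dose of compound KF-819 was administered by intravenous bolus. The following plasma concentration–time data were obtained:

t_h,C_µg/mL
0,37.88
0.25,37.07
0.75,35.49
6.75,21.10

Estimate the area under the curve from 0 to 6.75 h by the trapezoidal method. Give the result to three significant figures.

Trapezoidal AUC_0→6.75:
  [0→0.25]: (37.88+37.07)/2 × 0.25 = 9.36875
  [0.25→0.75]: (37.07+35.49)/2 × 0.5 = 18.14
  [0.75→6.75]: (35.49+21.10)/2 × 6 = 169.77
  Sum = 197.27875 µg/mL·h

AUC = 197 µg/mL·h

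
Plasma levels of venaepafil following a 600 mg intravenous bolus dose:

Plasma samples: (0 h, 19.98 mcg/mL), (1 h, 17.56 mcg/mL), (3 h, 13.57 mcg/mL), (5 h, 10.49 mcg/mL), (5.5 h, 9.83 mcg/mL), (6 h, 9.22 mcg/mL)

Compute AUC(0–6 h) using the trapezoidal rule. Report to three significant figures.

AUC = 83.8 mcg/mL·h

Trapezoidal AUC_0→6:
  [0→1]: (19.98+17.56)/2 × 1 = 18.77
  [1→3]: (17.56+13.57)/2 × 2 = 31.13
  [3→5]: (13.57+10.49)/2 × 2 = 24.06
  [5→5.5]: (10.49+9.83)/2 × 0.5 = 5.08
  [5.5→6]: (9.83+9.22)/2 × 0.5 = 4.7625
  Sum = 83.8025 mcg/mL·h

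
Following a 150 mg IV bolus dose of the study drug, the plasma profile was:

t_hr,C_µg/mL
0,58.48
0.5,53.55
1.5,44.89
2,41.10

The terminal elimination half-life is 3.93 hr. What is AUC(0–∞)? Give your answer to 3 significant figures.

Trapezoidal AUC_0→2:
  [0→0.5]: (58.48+53.55)/2 × 0.5 = 28.0075
  [0.5→1.5]: (53.55+44.89)/2 × 1 = 49.22
  [1.5→2]: (44.89+41.10)/2 × 0.5 = 21.4975
  Sum = 98.725 µg/mL·hr
k_e = ln2 / t½ = 0.693147 / 3.93 = 0.1764 hr^-1
Extrapolated tail: C_last / k_e = 41.10 / 0.1764 = 232.993
AUC_0→∞ = 98.725 + 232.993 = 331.718 µg/mL·hr

AUC = 332 µg/mL·hr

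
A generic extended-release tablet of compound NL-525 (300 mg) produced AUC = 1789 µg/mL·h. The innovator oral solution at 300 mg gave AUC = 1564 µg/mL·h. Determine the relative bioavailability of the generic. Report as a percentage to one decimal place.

F_rel = 114.4%

F_rel = (AUC_test/D_test) / (AUC_ref/D_ref)
      = (1789/300) / (1564/300)
      = 5.96333 / 5.21333 = 1.1439 = 114.39%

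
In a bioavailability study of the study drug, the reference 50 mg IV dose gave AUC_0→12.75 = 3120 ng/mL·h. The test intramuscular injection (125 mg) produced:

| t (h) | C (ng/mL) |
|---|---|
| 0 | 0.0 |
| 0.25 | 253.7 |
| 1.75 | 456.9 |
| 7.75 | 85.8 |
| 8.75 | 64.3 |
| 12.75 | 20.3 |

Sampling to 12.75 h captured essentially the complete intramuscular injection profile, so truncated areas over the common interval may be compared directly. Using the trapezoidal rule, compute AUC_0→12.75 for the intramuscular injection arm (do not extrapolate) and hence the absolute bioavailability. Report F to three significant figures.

F = 0.312

Trapezoidal AUC_0→12.75 (intramuscular injection):
  [0→0.25]: (0.0+253.7)/2 × 0.25 = 31.7125
  [0.25→1.75]: (253.7+456.9)/2 × 1.5 = 532.95
  [1.75→7.75]: (456.9+85.8)/2 × 6 = 1628.1
  [7.75→8.75]: (85.8+64.3)/2 × 1 = 75.05
  [8.75→12.75]: (64.3+20.3)/2 × 4 = 169.2
  Sum = 2437.0125 ng/mL·h
F = (AUC_ev/D_ev)/(AUC_iv/D_iv) = (2437.0125/125)/(3120/50) = 19.4961/62.4 = 0.3124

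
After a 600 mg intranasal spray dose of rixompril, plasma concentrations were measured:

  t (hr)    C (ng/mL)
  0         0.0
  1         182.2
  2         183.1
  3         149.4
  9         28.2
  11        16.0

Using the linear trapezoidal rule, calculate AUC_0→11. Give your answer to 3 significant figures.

Trapezoidal AUC_0→11:
  [0→1]: (0.0+182.2)/2 × 1 = 91.1
  [1→2]: (182.2+183.1)/2 × 1 = 182.65
  [2→3]: (183.1+149.4)/2 × 1 = 166.25
  [3→9]: (149.4+28.2)/2 × 6 = 532.8
  [9→11]: (28.2+16.0)/2 × 2 = 44.2
  Sum = 1017.0 ng/mL·hr

AUC = 1020 ng/mL·hr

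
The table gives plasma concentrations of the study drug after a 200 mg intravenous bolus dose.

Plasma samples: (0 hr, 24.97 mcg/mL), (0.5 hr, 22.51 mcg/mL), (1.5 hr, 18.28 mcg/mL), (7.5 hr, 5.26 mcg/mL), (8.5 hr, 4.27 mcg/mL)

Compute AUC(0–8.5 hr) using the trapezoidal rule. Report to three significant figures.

Trapezoidal AUC_0→8.5:
  [0→0.5]: (24.97+22.51)/2 × 0.5 = 11.87
  [0.5→1.5]: (22.51+18.28)/2 × 1 = 20.395
  [1.5→7.5]: (18.28+5.26)/2 × 6 = 70.62
  [7.5→8.5]: (5.26+4.27)/2 × 1 = 4.765
  Sum = 107.65 mcg/mL·hr

AUC = 108 mcg/mL·hr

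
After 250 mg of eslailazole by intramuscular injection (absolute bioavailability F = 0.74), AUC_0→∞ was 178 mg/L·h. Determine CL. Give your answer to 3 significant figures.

CL = 1.04 L/h

CL = F × Dose / AUC_0→∞
   = 0.74 × 250 / 178 = 1.03933 L/h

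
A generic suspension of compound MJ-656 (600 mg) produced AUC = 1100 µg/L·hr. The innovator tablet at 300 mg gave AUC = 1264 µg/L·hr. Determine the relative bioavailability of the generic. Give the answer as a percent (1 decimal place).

F_rel = 43.5%

F_rel = (AUC_test/D_test) / (AUC_ref/D_ref)
      = (1100/600) / (1264/300)
      = 1.83333 / 4.21333 = 0.4351 = 43.51%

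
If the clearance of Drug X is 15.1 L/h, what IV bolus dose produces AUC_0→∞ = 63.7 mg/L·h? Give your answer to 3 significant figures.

Dose = 962 mg

Dose_iv = CL × AUC_0→∞
     = 15.1 × 63.7 = 961.87 mg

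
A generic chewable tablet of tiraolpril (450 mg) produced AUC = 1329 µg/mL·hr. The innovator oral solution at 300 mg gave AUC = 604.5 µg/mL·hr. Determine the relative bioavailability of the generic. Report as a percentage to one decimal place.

F_rel = (AUC_test/D_test) / (AUC_ref/D_ref)
      = (1329/450) / (604.5/300)
      = 2.95333 / 2.015 = 1.4657 = 146.57%

F_rel = 146.6%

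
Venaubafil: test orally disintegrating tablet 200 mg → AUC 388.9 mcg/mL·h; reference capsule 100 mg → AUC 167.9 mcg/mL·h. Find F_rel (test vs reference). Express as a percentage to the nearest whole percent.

F_rel = 116%

F_rel = (AUC_test/D_test) / (AUC_ref/D_ref)
      = (388.9/200) / (167.9/100)
      = 1.9445 / 1.679 = 1.1581 = 115.81%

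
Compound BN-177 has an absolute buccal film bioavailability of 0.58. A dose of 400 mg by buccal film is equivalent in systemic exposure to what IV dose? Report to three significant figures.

D_iv = 232 mg

Systemic exposure from an extravascular dose = F × D_ev, so the equivalent IV dose is F × D_ev.
D_iv = F × D_ev = 0.58 × 400 = 232 mg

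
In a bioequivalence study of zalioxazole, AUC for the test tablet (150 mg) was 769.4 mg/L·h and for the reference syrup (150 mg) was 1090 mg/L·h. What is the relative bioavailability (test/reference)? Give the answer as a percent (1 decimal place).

F_rel = (AUC_test/D_test) / (AUC_ref/D_ref)
      = (769.4/150) / (1090/150)
      = 5.12933 / 7.26667 = 0.7059 = 70.59%

F_rel = 70.6%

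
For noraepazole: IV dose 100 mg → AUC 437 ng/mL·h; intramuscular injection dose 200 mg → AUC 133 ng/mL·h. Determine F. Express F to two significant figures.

F = (AUC_ev / D_ev) / (AUC_iv / D_iv)
  = (133/200) / (437/100)
  = 0.665 / 4.37 = 0.1522

F = 0.15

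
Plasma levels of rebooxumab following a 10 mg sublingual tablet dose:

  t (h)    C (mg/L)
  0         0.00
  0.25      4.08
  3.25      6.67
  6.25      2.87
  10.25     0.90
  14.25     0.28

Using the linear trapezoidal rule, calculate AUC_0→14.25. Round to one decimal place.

Trapezoidal AUC_0→14.25:
  [0→0.25]: (0.00+4.08)/2 × 0.25 = 0.51
  [0.25→3.25]: (4.08+6.67)/2 × 3 = 16.125
  [3.25→6.25]: (6.67+2.87)/2 × 3 = 14.31
  [6.25→10.25]: (2.87+0.90)/2 × 4 = 7.54
  [10.25→14.25]: (0.90+0.28)/2 × 4 = 2.36
  Sum = 40.845 mg/L·h

AUC = 40.8 mg/L·h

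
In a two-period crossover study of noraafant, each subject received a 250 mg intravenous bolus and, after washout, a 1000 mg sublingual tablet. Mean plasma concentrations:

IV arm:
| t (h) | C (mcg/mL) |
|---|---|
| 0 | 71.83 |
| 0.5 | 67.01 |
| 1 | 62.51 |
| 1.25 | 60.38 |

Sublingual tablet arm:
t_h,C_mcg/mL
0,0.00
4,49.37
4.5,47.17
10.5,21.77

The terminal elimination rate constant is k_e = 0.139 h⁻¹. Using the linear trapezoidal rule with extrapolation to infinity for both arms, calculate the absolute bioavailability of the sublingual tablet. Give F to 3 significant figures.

F = 0.235

Trapezoidal AUC_0→1.25 (IV):
  [0→0.5]: (71.83+67.01)/2 × 0.5 = 34.71
  [0.5→1]: (67.01+62.51)/2 × 0.5 = 32.38
  [1→1.25]: (62.51+60.38)/2 × 0.25 = 15.36125
  Sum = 82.45125 mcg/mL·h
IV tail: 60.38/0.139 = 434.388; AUC_iv,0→∞ = 82.45125 + 434.388 = 516.83925 mcg/mL·h
Trapezoidal AUC_0→10.5 (sublingual tablet):
  [0→4]: (0.00+49.37)/2 × 4 = 98.74
  [4→4.5]: (49.37+47.17)/2 × 0.5 = 24.135
  [4.5→10.5]: (47.17+21.77)/2 × 6 = 206.82
  Sum = 329.695 mcg/mL·h
sublingual tablet tail: 21.77/0.139 = 156.619; AUC_ev,0→∞ = 329.695 + 156.619 = 486.314 mcg/mL·h
F = (AUC_ev/D_ev)/(AUC_iv/D_iv) = (486.314/1000)/(516.83925/250) = 0.486314/2.067357 = 0.2352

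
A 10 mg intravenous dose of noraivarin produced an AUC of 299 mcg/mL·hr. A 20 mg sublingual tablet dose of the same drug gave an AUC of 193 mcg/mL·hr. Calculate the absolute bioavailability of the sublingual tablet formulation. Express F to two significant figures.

F = 0.32

F = (AUC_ev / D_ev) / (AUC_iv / D_iv)
  = (193/20) / (299/10)
  = 9.65 / 29.9 = 0.3227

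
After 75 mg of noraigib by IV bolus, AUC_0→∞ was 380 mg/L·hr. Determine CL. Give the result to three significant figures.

CL = Dose_iv / AUC_0→∞
   = 75 / 380 = 0.197368 L/hr

CL = 0.197 L/hr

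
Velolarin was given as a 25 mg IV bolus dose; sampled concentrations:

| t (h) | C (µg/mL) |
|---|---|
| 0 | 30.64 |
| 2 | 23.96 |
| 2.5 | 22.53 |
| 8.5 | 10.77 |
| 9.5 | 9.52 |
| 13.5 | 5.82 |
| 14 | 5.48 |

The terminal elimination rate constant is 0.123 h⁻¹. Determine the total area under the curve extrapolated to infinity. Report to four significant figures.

AUC = 254.3 µg/mL·h

Trapezoidal AUC_0→14:
  [0→2]: (30.64+23.96)/2 × 2 = 54.6
  [2→2.5]: (23.96+22.53)/2 × 0.5 = 11.6225
  [2.5→8.5]: (22.53+10.77)/2 × 6 = 99.9
  [8.5→9.5]: (10.77+9.52)/2 × 1 = 10.145
  [9.5→13.5]: (9.52+5.82)/2 × 4 = 30.68
  [13.5→14]: (5.82+5.48)/2 × 0.5 = 2.825
  Sum = 209.7725 µg/mL·h
Extrapolated tail: C_last / k_e = 5.48 / 0.123 = 44.553
AUC_0→∞ = 209.7725 + 44.553 = 254.3255 µg/mL·h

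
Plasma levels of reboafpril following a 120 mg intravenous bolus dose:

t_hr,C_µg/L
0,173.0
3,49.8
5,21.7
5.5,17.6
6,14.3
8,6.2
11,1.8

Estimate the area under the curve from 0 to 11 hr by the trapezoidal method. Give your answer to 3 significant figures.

Trapezoidal AUC_0→11:
  [0→3]: (173.0+49.8)/2 × 3 = 334.2
  [3→5]: (49.8+21.7)/2 × 2 = 71.5
  [5→5.5]: (21.7+17.6)/2 × 0.5 = 9.825
  [5.5→6]: (17.6+14.3)/2 × 0.5 = 7.975
  [6→8]: (14.3+6.2)/2 × 2 = 20.5
  [8→11]: (6.2+1.8)/2 × 3 = 12.0
  Sum = 456.0 µg/L·hr

AUC = 456 µg/L·hr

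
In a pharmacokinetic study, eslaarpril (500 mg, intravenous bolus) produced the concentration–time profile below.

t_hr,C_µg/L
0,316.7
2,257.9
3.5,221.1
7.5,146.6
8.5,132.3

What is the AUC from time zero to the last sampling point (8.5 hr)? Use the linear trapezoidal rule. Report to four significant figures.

AUC = 1809 µg/L·hr

Trapezoidal AUC_0→8.5:
  [0→2]: (316.7+257.9)/2 × 2 = 574.6
  [2→3.5]: (257.9+221.1)/2 × 1.5 = 359.25
  [3.5→7.5]: (221.1+146.6)/2 × 4 = 735.4
  [7.5→8.5]: (146.6+132.3)/2 × 1 = 139.45
  Sum = 1808.7 µg/L·hr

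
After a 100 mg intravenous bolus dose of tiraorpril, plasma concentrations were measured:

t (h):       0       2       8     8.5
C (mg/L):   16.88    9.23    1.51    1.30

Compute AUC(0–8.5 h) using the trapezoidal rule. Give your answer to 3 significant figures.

Trapezoidal AUC_0→8.5:
  [0→2]: (16.88+9.23)/2 × 2 = 26.11
  [2→8]: (9.23+1.51)/2 × 6 = 32.22
  [8→8.5]: (1.51+1.30)/2 × 0.5 = 0.7025
  Sum = 59.0325 mg/L·h

AUC = 59.0 mg/L·h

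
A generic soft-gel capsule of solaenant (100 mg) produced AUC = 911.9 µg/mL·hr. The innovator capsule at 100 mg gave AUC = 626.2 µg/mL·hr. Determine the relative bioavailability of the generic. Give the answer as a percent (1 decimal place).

F_rel = 145.6%

F_rel = (AUC_test/D_test) / (AUC_ref/D_ref)
      = (911.9/100) / (626.2/100)
      = 9.119 / 6.262 = 1.4562 = 145.62%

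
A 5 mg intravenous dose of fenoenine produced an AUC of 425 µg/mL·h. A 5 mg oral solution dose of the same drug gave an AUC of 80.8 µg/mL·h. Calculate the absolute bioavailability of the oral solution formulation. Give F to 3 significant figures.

F = (AUC_ev / D_ev) / (AUC_iv / D_iv)
  = (80.8/5) / (425/5)
  = 16.16 / 85 = 0.1901

F = 0.190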